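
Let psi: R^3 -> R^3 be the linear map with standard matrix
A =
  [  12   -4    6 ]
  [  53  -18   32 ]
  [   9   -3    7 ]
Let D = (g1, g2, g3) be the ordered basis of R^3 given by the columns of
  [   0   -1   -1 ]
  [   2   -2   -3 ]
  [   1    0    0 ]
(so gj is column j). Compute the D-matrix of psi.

[[1, -3, 0], [0, 1, 1], [2, 3, -1]]

Let P have columns g1, ..., g3. Then [psi]_D = P^(-1) A P.
Here det P = 1, so P^(-1) is integer; computing A P first and then P^(-1)(A P) gives [[1, -3, 0], [0, 1, 1], [2, 3, -1]].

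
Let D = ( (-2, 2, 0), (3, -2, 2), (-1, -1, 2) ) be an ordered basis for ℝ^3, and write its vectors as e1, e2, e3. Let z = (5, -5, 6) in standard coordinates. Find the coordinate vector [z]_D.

(0, 2, 1)

[z]_D is the unique c with M c = z, where M has columns e1, ..., e3.
Row-reducing the augmented matrix [M | z] gives c = (0, 2, 1).
Check: 0·e1 + 2e2 + e3 = (5, -5, 6).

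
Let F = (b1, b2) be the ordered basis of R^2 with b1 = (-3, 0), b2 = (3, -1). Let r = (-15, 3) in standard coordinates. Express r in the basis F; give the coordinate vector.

(2, -3)

We seek scalars with c_1 b1 + c_2 b2 = r; equivalently solve M c = r where the columns of M are b1, b2.
System: -3c_1 + 3c_2 = -15, 0c_1 - c_2 = 3; solving gives c_1 = 2, c_2 = -3.
Check: 2b1 - 3b2 = (-15, 3).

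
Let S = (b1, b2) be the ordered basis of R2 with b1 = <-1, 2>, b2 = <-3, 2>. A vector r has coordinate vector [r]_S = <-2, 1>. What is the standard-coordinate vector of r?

r = M [r]_S, where M has columns b1, b2.
Carrying out the matrix-vector product, r = <-1, -2>.

<-1, -2>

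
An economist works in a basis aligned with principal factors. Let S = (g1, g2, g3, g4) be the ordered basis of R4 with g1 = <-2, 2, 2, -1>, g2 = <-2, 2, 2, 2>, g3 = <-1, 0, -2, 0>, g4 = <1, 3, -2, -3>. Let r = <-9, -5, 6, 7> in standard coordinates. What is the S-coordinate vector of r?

[r]_S is the unique c with M c = r, where M has columns g1, ..., g4.
Row-reducing the augmented matrix [M | r] gives c = (2, 0, 2, -3).
Check: 2g1 + 0·g2 + 2g3 - 3g4 = <-9, -5, 6, 7>.

<2, 0, 2, -3>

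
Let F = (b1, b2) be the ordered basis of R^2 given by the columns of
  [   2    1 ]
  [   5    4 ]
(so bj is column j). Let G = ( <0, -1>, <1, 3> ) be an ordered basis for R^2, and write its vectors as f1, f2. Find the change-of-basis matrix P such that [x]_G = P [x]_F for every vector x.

Let M have columns bj and N have columns fj. Then for every x, N [x]_G = x = M [x]_F, so P = N^(-1) M.
Since det N = 1, N^(-1) has integer entries; multiplying gives P = [[1, -1], [2, 1]].

[[1, -1], [2, 1]]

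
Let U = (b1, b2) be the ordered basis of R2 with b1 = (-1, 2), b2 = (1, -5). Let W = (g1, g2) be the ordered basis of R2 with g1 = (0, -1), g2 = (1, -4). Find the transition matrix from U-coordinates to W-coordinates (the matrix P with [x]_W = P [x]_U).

[[2, 1], [-1, 1]]

Column j of P is [bj]_W, since P maps U-coordinates to W-coordinates.
Expressing b1 in W: b1 = 2g1 - g2, so column 1 of P is (2, -1).
Doing the same for each bj gives P = [[2, 1], [-1, 1]].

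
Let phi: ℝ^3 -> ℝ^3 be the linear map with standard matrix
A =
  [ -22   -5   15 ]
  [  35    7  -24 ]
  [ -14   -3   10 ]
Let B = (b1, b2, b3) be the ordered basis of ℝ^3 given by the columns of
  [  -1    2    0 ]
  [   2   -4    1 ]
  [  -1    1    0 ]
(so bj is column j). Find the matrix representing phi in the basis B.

With P the matrix whose columns are b1, ..., b3, [phi]_B = P^(-1) A P.
Column by column: phi(b1) = A b1 = (-3, 3, -2); its B-coordinates (1, -1, -3) give column 1.
Continuing for each basis vector yields [phi]_B = [[1, 3, 1], [-1, -3, -2], [-3, 0, -3]].

[[1, 3, 1], [-1, -3, -2], [-3, 0, -3]]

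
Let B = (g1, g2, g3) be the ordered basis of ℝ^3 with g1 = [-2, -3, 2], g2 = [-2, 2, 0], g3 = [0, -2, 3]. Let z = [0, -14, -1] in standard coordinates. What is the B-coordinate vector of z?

[4, -4, -3]

Write z = c_1 g1 + ... + c_3 g3 and solve for the c_i.
Solving this 3x3 system gives c = (4, -4, -3).
Check: 4g1 - 4g2 - 3g3 = [0, -14, -1].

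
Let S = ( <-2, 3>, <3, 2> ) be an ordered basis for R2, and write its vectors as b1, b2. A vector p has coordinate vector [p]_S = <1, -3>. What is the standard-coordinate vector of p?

The coordinates say p = b1 - 3b2; adding the scaled basis vectors gives <-11, -3>.

<-11, -3>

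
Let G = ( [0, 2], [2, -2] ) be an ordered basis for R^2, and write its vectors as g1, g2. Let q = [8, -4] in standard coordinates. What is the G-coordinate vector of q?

We seek scalars with c_1 g1 + c_2 g2 = q; equivalently solve M c = q where the columns of M are g1, g2.
System: 0c_1 + 2c_2 = 8, 2c_1 - 2c_2 = -4; solving gives c_1 = 2, c_2 = 4.
Check: 2g1 + 4g2 = [8, -4].

[2, 4]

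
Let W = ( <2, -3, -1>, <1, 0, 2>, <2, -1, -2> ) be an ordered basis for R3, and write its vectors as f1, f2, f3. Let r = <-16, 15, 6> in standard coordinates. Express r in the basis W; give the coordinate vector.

<-4, -2, -3>

Write r = c_1 f1 + ... + c_3 f3 and solve for the c_i.
Solving this 3x3 system gives c = (-4, -2, -3).
Check: -4f1 - 2f2 - 3f3 = <-16, 15, 6>.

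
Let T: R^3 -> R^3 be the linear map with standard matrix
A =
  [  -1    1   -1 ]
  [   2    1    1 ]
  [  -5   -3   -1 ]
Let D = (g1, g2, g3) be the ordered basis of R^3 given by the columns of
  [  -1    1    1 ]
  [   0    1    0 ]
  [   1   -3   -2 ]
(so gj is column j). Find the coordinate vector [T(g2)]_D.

(-1, 0, 2)

Column 2 of [T]_D is the D-coordinate vector of T(g2).
In standard coordinates T(g2) = A g2 = (3, 0, -5).
Converting to D: (3, 0, -5) = -g1 + 0·g2 + 2g3, so the coordinate vector is (-1, 0, 2).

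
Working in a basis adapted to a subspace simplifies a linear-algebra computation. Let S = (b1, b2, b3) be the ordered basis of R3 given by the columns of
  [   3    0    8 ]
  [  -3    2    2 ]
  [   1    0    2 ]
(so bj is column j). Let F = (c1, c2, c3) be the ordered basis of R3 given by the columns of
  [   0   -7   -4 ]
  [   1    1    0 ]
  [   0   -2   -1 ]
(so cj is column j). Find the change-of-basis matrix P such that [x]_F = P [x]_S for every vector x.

Let M have columns bj and N have columns cj. Then for every x, N [x]_F = x = M [x]_S, so P = N^(-1) M.
Since det N = 1, N^(-1) has integer entries; multiplying gives P = [[-2, 2, 2], [-1, 0, 0], [1, 0, -2]].

[[-2, 2, 2], [-1, 0, 0], [1, 0, -2]]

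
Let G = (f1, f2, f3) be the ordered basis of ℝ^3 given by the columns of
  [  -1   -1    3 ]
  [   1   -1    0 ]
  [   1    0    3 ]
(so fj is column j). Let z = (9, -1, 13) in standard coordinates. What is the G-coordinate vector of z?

(1, 2, 4)

Write z = c_1 f1 + ... + c_3 f3 and solve for the c_i.
Gaussian elimination on [M | z] yields c = (1, 2, 4).
Check: f1 + 2f2 + 4f3 = (9, -1, 13).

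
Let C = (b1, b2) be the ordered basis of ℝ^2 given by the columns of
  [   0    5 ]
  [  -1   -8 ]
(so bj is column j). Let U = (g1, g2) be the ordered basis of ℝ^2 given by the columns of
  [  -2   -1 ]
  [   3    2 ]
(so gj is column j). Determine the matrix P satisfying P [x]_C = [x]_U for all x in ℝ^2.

[[1, -2], [-2, -1]]

Take x = bj: its C-coordinates are the j-th standard unit vector, so P e_j — column j of P — equals [bj]_U.
b1 = g1 - 2g2, giving column 1 = <1, -2>; repeating for each j gives P = [[1, -2], [-2, -1]].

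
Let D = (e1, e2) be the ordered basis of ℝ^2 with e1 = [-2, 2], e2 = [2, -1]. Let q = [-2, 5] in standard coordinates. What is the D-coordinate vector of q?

[q]_D is the unique c with M c = q, where M has columns e1, e2.
System: -2c_1 + 2c_2 = -2, 2c_1 - c_2 = 5; solving gives c_1 = 4, c_2 = 3.
Check: 4e1 + 3e2 = [-2, 5].

[4, 3]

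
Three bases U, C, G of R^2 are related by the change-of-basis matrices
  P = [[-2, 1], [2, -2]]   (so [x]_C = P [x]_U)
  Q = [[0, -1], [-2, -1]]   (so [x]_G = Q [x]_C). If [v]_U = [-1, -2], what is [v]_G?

[-2, -2]

Apply P to get C-coordinates [0, 2], then Q to get G-coordinates.
The result is [v]_G = [-2, -2].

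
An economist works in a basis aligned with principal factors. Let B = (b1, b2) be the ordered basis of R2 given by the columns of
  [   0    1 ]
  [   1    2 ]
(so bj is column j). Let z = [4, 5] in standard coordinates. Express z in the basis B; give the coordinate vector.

[-3, 4]

Write z = c_1 b1 + c_2 b2 and solve for the c_i.
System: 0c_1 + c_2 = 4, c_1 + 2c_2 = 5; solving gives c_1 = -3, c_2 = 4.
Check: -3b1 + 4b2 = [4, 5].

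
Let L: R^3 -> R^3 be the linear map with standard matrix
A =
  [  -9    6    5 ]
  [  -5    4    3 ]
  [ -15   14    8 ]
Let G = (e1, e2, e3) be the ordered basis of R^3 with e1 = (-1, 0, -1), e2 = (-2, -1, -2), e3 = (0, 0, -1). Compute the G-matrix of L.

[[0, -2, -1], [-2, 0, 3], [-3, 2, 3]]

With P the matrix whose columns are e1, ..., e3, [L]_G = P^(-1) A P.
Column by column: L(e1) = A e1 = (4, 2, 7); its G-coordinates (0, -2, -3) give column 1.
Continuing for each basis vector yields [L]_G = [[0, -2, -1], [-2, 0, 3], [-3, 2, 3]].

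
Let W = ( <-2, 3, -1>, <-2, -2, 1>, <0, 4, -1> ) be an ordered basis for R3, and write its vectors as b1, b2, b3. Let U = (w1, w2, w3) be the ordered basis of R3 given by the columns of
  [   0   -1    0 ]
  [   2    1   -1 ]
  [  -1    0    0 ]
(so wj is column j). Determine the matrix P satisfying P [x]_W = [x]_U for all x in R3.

[[1, -1, 1], [2, 2, 0], [1, 2, -2]]

Let M have columns bj and N have columns wj. Then for every x, N [x]_U = x = M [x]_W, so P = N^(-1) M.
Since det N = -1, N^(-1) has integer entries; multiplying gives P = [[1, -1, 1], [2, 2, 0], [1, 2, -2]].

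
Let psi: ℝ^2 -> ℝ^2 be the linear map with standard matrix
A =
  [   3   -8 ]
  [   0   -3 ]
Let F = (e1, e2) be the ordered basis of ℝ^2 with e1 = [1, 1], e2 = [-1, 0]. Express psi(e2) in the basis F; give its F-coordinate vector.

[0, 3]

Column 2 of [psi]_F is the F-coordinate vector of psi(e2).
In standard coordinates psi(e2) = A e2 = [-3, 0].
Converting to F: [-3, 0] = 0·e1 + 3e2, so the coordinate vector is [0, 3].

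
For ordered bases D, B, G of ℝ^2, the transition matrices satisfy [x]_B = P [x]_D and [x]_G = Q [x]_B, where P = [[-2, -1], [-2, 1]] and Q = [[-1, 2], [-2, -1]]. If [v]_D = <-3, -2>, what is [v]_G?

<0, -20>

Apply P to get B-coordinates <8, 4>, then Q to get G-coordinates.
The result is [v]_G = <0, -20>.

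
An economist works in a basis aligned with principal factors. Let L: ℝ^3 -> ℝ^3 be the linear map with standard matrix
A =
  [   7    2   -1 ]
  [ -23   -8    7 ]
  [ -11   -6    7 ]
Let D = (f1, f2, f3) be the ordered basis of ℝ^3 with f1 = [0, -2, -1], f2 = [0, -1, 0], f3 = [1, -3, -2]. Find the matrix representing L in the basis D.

Let P have columns f1, ..., f3. Then [L]_D = P^(-1) A P.
Here det P = -1, so P^(-1) is integer; computing A P first and then P^(-1)(A P) gives [[1, -2, 1], [-2, 2, 2], [-3, -2, 3]].

[[1, -2, 1], [-2, 2, 2], [-3, -2, 3]]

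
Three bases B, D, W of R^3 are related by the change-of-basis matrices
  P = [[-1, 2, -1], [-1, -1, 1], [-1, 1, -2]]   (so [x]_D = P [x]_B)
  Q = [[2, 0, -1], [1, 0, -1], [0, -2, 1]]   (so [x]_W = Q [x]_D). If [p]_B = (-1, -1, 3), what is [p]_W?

(-2, 2, -16)

First [p]_D = P [p]_B = (-4, 5, -6).
Then [p]_W = Q [p]_D = (-2, 2, -16).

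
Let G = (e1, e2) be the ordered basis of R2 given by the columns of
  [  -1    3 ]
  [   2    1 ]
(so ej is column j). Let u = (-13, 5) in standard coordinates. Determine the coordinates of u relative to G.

We seek scalars with c_1 e1 + c_2 e2 = u; equivalently solve M c = u where the columns of M are e1, e2.
System: -c_1 + 3c_2 = -13, 2c_1 + c_2 = 5; solving gives c_1 = 4, c_2 = -3.
Check: 4e1 - 3e2 = (-13, 5).

(4, -3)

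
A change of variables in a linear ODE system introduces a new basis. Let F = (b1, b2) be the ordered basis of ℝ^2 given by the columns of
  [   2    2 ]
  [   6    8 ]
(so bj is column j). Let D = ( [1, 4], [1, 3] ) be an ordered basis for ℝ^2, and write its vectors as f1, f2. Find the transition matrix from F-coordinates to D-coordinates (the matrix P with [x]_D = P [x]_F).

[[0, 2], [2, 0]]

Let M have columns bj and N have columns fj. Then for every x, N [x]_D = x = M [x]_F, so P = N^(-1) M.
Since det N = -1, N^(-1) has integer entries; multiplying gives P = [[0, 2], [2, 0]].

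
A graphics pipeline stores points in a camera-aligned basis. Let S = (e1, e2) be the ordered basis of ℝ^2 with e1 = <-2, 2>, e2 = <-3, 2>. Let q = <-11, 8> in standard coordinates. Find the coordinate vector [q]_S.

We seek scalars with c_1 e1 + c_2 e2 = q; equivalently solve M c = q where the columns of M are e1, e2.
System: -2c_1 - 3c_2 = -11, 2c_1 + 2c_2 = 8; solving gives c_1 = 1, c_2 = 3.
Check: e1 + 3e2 = <-11, 8>.

<1, 3>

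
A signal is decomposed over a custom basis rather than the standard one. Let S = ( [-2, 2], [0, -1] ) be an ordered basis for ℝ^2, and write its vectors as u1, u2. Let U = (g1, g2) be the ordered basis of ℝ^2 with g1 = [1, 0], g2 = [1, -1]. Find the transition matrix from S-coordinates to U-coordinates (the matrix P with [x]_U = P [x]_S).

Let M have columns uj and N have columns gj. Then for every x, N [x]_U = x = M [x]_S, so P = N^(-1) M.
Since det N = -1, N^(-1) has integer entries; multiplying gives P = [[0, -1], [-2, 1]].

[[0, -1], [-2, 1]]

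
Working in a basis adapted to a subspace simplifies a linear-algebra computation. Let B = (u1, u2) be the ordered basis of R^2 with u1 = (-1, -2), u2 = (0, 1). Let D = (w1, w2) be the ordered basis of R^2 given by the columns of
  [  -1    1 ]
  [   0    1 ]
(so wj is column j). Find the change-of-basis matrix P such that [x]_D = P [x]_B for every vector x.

[[-1, 1], [-2, 1]]

Let M have columns uj and N have columns wj. Then for every x, N [x]_D = x = M [x]_B, so P = N^(-1) M.
Since det N = -1, N^(-1) has integer entries; multiplying gives P = [[-1, 1], [-2, 1]].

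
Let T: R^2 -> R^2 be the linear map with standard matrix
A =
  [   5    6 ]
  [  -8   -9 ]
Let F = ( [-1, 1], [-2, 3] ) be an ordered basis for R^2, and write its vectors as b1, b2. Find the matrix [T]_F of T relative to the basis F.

The j-th column of [T]_F is [T(bj)]_F.
T(b1) = A b1 = [1, -1] = -b1 + 0·b2, so column 1 is [-1, 0].
Repeating for b2 and assembling the columns gives [[-1, -2], [0, -3]].

[[-1, -2], [0, -3]]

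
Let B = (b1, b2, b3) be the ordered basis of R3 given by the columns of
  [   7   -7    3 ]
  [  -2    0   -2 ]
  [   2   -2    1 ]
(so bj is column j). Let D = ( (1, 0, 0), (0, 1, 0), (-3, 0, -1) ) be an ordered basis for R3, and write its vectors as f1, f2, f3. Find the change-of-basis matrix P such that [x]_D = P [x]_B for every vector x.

[[1, -1, 0], [-2, 0, -2], [-2, 2, -1]]

Let M have columns bj and N have columns fj. Then for every x, N [x]_D = x = M [x]_B, so P = N^(-1) M.
Since det N = -1, N^(-1) has integer entries; multiplying gives P = [[1, -1, 0], [-2, 0, -2], [-2, 2, -1]].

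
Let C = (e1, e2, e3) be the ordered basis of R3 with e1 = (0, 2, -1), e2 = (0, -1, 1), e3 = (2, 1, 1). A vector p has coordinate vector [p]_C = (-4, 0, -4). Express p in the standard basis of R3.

(-8, -12, 0)

The coordinates say p = -4e1 + 0·e2 - 4e3; adding the scaled basis vectors gives (-8, -12, 0).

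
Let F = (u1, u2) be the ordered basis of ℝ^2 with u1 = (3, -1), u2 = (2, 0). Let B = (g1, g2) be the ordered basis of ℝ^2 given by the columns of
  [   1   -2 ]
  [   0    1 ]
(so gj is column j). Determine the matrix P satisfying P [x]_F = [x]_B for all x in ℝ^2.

[[1, 2], [-1, 0]]

Column j of P is [uj]_B, since P maps F-coordinates to B-coordinates.
Expressing u1 in B: u1 = g1 - g2, so column 1 of P is (1, -1).
Doing the same for each uj gives P = [[1, 2], [-1, 0]].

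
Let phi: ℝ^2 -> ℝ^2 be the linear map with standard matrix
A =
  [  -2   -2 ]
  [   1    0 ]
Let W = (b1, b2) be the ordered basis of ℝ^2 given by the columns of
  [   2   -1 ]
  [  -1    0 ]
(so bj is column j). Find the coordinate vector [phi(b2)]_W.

Compute phi(b2) = A b2 = <2, -1> in standard coordinates.
Then write this in W-coordinates: solve for y in y_1 b1 + y_2 b2 = <2, -1>.
This gives y = <1, 0>, which is column 2 of [phi]_W.

<1, 0>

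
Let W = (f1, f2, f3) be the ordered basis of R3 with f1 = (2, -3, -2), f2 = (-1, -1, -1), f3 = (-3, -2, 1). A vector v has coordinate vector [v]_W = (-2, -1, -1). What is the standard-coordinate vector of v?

(0, 9, 4)

By definition v = -2f1 - f2 - f3.
Summing componentwise gives (0, 9, 4).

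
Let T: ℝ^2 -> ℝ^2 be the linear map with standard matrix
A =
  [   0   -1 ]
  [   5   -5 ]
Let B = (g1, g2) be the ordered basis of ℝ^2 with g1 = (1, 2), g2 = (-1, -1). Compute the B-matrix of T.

[[-3, -1], [-1, -2]]

Let P have columns g1, g2. Then [T]_B = P^(-1) A P.
Here det P = 1, so P^(-1) is integer; computing A P first and then P^(-1)(A P) gives [[-3, -1], [-1, -2]].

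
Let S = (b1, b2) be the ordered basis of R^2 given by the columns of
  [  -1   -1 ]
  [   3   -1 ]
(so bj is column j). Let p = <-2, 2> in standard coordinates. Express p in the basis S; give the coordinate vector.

<1, 1>

[p]_S is the unique c with M c = p, where M has columns b1, b2.
System: -c_1 - c_2 = -2, 3c_1 - c_2 = 2; solving gives c_1 = 1, c_2 = 1.
Check: b1 + b2 = <-2, 2>.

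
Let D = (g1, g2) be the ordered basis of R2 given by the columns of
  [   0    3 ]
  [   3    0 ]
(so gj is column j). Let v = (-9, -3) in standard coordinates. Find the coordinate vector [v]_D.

[v]_D is the unique c with M c = v, where M has columns g1, g2.
System: 0c_1 + 3c_2 = -9, 3c_1 + 0c_2 = -3; solving gives c_1 = -1, c_2 = -3.
Check: -g1 - 3g2 = (-9, -3).

(-1, -3)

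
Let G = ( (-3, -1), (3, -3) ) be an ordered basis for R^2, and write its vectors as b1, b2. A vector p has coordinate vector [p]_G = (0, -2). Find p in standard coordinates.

p = M [p]_G, where M has columns b1, b2.
Carrying out the matrix-vector product, p = (-6, 6).

(-6, 6)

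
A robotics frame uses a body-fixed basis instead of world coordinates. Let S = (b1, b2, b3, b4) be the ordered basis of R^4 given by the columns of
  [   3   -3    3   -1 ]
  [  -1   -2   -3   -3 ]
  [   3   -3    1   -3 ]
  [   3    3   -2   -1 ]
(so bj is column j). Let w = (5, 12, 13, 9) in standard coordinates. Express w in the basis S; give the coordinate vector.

[w]_S is the unique c with M c = w, where M has columns b1, ..., b4.
Row-reducing the augmented matrix [M | w] gives c = (2, -1, -2, -2).
Check: 2b1 - b2 - 2b3 - 2b4 = (5, 12, 13, 9).

(2, -1, -2, -2)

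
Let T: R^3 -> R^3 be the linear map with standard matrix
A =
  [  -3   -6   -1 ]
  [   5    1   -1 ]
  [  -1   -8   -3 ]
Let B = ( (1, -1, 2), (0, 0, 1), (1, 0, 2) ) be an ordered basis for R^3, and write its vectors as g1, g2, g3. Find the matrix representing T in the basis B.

Let P have columns g1, ..., g3. Then [T]_B = P^(-1) A P.
Here det P = -1, so P^(-1) is integer; computing A P first and then P^(-1)(A P) gives [[-2, 1, -3], [-1, -1, 3], [3, -2, -2]].

[[-2, 1, -3], [-1, -1, 3], [3, -2, -2]]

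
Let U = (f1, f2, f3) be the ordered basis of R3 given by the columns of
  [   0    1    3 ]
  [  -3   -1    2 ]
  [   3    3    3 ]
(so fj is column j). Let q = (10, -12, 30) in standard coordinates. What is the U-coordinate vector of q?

(4, 4, 2)

[q]_U is the unique c with M c = q, where M has columns f1, ..., f3.
Solving this 3x3 system gives c = (4, 4, 2).
Check: 4f1 + 4f2 + 2f3 = (10, -12, 30).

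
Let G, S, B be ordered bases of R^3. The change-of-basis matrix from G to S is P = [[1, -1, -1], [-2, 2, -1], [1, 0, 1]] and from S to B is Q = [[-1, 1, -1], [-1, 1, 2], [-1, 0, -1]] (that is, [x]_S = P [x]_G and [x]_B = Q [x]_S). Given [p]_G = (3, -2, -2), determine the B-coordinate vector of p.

Apply P to get S-coordinates (7, -8, 1), then Q to get B-coordinates.
The result is [p]_B = (-16, -13, -8).

(-16, -13, -8)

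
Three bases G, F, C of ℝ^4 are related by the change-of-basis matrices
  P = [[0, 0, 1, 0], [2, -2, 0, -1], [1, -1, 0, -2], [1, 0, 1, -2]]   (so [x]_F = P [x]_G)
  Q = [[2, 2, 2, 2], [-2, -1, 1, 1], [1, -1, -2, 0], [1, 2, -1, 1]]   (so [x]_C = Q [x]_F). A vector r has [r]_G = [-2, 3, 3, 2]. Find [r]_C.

[-42, -6, 33, -15]

Apply P to get F-coordinates [3, -12, -9, -3], then Q to get C-coordinates.
The result is [r]_C = [-42, -6, 33, -15].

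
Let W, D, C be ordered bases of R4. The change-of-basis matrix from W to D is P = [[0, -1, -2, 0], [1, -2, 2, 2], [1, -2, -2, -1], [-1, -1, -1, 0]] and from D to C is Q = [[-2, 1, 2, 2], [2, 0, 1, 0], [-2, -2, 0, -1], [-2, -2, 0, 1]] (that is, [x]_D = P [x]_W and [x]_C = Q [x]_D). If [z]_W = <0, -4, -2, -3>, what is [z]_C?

<24, 31, -18, -6>

Apply P to get D-coordinates <8, -2, 15, 6>, then Q to get C-coordinates.
The result is [z]_C = <24, 31, -18, -6>.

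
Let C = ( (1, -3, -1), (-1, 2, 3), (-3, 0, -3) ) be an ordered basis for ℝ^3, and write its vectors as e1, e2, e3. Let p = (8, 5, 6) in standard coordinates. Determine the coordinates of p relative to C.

We seek scalars with c_1 e1 + ... + c_3 e3 = p; equivalently solve M c = p where the columns of M are e1, ..., e3.
Gaussian elimination on [M | p] yields c = (-3, -2, -3).
Check: -3e1 - 2e2 - 3e3 = (8, 5, 6).

(-3, -2, -3)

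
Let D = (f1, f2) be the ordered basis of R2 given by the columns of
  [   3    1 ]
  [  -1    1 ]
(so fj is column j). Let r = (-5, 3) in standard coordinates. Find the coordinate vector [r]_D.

We seek scalars with c_1 f1 + c_2 f2 = r; equivalently solve M c = r where the columns of M are f1, f2.
System: 3c_1 + c_2 = -5, -c_1 + c_2 = 3; solving gives c_1 = -2, c_2 = 1.
Check: -2f1 + f2 = (-5, 3).

(-2, 1)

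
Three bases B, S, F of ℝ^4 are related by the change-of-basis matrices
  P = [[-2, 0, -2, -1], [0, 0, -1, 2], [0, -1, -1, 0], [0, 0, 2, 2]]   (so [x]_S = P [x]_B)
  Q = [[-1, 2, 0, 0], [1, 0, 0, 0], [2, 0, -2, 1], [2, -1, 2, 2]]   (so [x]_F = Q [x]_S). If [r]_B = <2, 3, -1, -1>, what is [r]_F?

<-1, -1, -2, -13>

Apply P to get S-coordinates <-1, -1, -2, -4>, then Q to get F-coordinates.
The result is [r]_F = <-1, -1, -2, -13>.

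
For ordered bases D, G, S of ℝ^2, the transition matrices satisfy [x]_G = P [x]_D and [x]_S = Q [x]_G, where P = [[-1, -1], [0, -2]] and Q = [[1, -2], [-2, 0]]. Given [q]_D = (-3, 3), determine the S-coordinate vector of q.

Apply P to get G-coordinates (0, -6), then Q to get S-coordinates.
The result is [q]_S = (12, 0).

(12, 0)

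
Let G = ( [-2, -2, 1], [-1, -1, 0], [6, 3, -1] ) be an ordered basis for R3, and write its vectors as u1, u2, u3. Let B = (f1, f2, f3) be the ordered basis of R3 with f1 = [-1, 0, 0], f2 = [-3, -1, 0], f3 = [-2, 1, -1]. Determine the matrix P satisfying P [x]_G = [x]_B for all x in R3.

Let M have columns uj and N have columns fj. Then for every x, N [x]_B = x = M [x]_G, so P = N^(-1) M.
Since det N = -1, N^(-1) has integer entries; multiplying gives P = [[1, -2, -2], [1, 1, -2], [-1, 0, 1]].

[[1, -2, -2], [1, 1, -2], [-1, 0, 1]]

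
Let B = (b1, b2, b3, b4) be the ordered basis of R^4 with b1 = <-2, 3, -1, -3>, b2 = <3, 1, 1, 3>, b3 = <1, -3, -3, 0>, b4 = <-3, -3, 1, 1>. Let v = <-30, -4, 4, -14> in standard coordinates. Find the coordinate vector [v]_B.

<2, -4, -2, 4>

Write v = c_1 b1 + ... + c_4 b4 and solve for the c_i.
Gaussian elimination on [M | v] yields c = (2, -4, -2, 4).
Check: 2b1 - 4b2 - 2b3 + 4b4 = <-30, -4, 4, -14>.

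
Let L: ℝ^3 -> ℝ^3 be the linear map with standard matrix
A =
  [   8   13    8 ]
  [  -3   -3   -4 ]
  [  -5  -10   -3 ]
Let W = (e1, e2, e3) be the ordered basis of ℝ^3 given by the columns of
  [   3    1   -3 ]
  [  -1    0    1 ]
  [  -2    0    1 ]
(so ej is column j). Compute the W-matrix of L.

[[1, 2, 0], [1, -1, 3], [3, -1, 2]]

The j-th column of [L]_W is [L(ej)]_W.
L(e1) = A e1 = [-5, 2, 1] = e1 + e2 + 3e3, so column 1 is [1, 1, 3].
Repeating for e2, e3 and assembling the columns gives [[1, 2, 0], [1, -1, 3], [3, -1, 2]].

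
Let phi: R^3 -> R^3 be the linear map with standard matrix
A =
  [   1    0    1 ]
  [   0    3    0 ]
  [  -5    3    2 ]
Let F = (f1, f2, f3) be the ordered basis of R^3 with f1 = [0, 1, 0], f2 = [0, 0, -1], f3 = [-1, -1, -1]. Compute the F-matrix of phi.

[[3, 1, -1], [-3, 1, -2], [0, 1, 2]]

Let P have columns f1, ..., f3. Then [phi]_F = P^(-1) A P.
Here det P = 1, so P^(-1) is integer; computing A P first and then P^(-1)(A P) gives [[3, 1, -1], [-3, 1, -2], [0, 1, 2]].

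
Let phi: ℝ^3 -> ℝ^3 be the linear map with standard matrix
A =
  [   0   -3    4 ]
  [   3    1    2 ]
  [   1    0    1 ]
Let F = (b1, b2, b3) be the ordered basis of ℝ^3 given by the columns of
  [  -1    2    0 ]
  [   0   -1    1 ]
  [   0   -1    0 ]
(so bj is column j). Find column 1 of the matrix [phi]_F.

<2, 1, -2>

Column 1 of [phi]_F is the F-coordinate vector of phi(b1).
In standard coordinates phi(b1) = A b1 = <0, -3, -1>.
Converting to F: <0, -3, -1> = 2b1 + b2 - 2b3, so the coordinate vector is <2, 1, -2>.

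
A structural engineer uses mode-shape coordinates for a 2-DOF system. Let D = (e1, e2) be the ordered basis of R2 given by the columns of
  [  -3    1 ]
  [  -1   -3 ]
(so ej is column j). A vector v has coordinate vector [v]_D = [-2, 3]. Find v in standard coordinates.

[9, -7]

The coordinates say v = -2e1 + 3e2; adding the scaled basis vectors gives [9, -7].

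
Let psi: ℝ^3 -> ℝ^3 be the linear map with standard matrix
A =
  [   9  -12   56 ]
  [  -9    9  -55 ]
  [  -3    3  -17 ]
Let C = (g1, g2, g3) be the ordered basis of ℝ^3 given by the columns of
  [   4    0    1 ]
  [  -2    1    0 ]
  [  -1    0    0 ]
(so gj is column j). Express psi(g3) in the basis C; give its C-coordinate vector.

(3, -3, -3)

Column 3 of [psi]_C is the C-coordinate vector of psi(g3).
In standard coordinates psi(g3) = A g3 = (9, -9, -3).
Converting to C: (9, -9, -3) = 3g1 - 3g2 - 3g3, so the coordinate vector is (3, -3, -3).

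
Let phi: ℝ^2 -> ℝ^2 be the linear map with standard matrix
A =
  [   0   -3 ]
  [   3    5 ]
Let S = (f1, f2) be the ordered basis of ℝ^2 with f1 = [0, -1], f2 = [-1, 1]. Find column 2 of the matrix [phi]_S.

Compute phi(f2) = A f2 = [-3, 2] in standard coordinates.
Then write this in S-coordinates: solve for y in y_1 f1 + y_2 f2 = [-3, 2].
This gives y = [1, 3], which is column 2 of [phi]_S.

[1, 3]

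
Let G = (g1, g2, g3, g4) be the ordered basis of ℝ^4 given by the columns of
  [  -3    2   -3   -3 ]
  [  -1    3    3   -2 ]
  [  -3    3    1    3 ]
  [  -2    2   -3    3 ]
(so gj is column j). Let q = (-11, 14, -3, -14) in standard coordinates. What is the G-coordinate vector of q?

We seek scalars with c_1 g1 + ... + c_4 g4 = q; equivalently solve M c = q where the columns of M are g1, ..., g4.
Row-reducing the augmented matrix [M | q] gives c = (3, 2, 3, -1).
Check: 3g1 + 2g2 + 3g3 - g4 = (-11, 14, -3, -14).

(3, 2, 3, -1)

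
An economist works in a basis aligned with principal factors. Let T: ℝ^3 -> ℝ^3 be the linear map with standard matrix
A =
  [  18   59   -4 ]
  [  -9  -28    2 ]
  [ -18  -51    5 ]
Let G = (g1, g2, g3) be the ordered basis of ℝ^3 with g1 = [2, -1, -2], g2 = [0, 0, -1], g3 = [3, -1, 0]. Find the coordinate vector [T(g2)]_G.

[2, 1, 0]

Column 2 of [T]_G is the G-coordinate vector of T(g2).
In standard coordinates T(g2) = A g2 = [4, -2, -5].
Converting to G: [4, -2, -5] = 2g1 + g2 + 0·g3, so the coordinate vector is [2, 1, 0].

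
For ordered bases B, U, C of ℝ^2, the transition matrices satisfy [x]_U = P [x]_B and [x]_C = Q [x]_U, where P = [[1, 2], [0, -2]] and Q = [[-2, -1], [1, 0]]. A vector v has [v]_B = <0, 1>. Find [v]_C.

Apply P to get U-coordinates <2, -2>, then Q to get C-coordinates.
The result is [v]_C = <-2, 2>.

<-2, 2>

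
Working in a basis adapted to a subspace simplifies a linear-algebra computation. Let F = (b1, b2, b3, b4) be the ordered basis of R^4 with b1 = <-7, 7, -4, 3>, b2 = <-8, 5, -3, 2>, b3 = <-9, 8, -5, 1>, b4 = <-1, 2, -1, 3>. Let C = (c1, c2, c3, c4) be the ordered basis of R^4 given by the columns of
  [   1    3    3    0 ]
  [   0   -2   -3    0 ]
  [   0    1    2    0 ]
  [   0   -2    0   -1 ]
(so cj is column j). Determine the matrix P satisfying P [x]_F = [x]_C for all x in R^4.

[[2, -2, 0, 2], [-2, -1, -1, -1], [-1, -1, -2, 0], [1, 0, 1, -1]]

Column j of P is [bj]_C, since P maps F-coordinates to C-coordinates.
Expressing b1 in C: b1 = 2c1 - 2c2 - c3 + c4, so column 1 of P is <2, -2, -1, 1>.
Doing the same for each bj gives P = [[2, -2, 0, 2], [-2, -1, -1, -1], [-1, -1, -2, 0], [1, 0, 1, -1]].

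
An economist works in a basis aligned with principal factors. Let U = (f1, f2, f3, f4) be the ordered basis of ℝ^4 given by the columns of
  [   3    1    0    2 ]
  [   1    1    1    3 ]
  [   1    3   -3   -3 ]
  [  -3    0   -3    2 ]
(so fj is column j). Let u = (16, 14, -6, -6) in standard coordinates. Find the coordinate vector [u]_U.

We seek scalars with c_1 f1 + ... + c_4 f4 = u; equivalently solve M c = u where the columns of M are f1, ..., f4.
Row-reducing the augmented matrix [M | u] gives c = (3, 1, 1, 3).
Check: 3f1 + f2 + f3 + 3f4 = (16, 14, -6, -6).

(3, 1, 1, 3)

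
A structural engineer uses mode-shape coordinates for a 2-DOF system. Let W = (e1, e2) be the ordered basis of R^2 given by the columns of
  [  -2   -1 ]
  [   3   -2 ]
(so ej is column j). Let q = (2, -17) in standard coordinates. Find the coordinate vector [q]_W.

(-3, 4)

We seek scalars with c_1 e1 + c_2 e2 = q; equivalently solve M c = q where the columns of M are e1, e2.
System: -2c_1 - c_2 = 2, 3c_1 - 2c_2 = -17; solving gives c_1 = -3, c_2 = 4.
Check: -3e1 + 4e2 = (2, -17).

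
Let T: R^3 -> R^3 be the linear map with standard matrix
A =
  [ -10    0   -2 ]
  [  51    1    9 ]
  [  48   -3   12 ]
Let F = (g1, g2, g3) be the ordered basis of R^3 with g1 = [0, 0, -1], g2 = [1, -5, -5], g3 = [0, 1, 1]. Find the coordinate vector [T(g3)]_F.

Compute T(g3) = A g3 = [-2, 10, 9] in standard coordinates.
Then write this in F-coordinates: solve for y in y_1 g1 + ... + y_3 g3 = [-2, 10, 9].
This gives y = [1, -2, 0], which is column 3 of [T]_F.

[1, -2, 0]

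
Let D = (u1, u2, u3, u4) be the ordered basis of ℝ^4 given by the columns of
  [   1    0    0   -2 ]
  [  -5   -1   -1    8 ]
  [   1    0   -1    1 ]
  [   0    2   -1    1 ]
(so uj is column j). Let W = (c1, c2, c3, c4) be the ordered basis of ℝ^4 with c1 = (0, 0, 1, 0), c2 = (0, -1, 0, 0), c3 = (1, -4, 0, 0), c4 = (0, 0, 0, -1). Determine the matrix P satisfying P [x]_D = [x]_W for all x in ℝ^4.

[[1, 0, -1, 1], [1, 1, 1, 0], [1, 0, 0, -2], [0, -2, 1, -1]]

Take x = uj: its D-coordinates are the j-th standard unit vector, so P e_j — column j of P — equals [uj]_W.
u1 = c1 + c2 + c3 + 0·c4, giving column 1 = (1, 1, 1, 0); repeating for each j gives P = [[1, 0, -1, 1], [1, 1, 1, 0], [1, 0, 0, -2], [0, -2, 1, -1]].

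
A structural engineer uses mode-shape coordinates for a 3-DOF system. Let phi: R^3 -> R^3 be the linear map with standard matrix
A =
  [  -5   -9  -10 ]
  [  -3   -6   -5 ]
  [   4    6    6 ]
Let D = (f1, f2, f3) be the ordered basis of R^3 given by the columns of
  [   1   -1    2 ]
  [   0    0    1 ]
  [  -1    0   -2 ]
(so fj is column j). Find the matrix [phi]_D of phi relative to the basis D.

[[-2, -2, 2], [-3, -1, -3], [2, 3, -2]]

Let P have columns f1, ..., f3. Then [phi]_D = P^(-1) A P.
Here det P = 1, so P^(-1) is integer; computing A P first and then P^(-1)(A P) gives [[-2, -2, 2], [-3, -1, -3], [2, 3, -2]].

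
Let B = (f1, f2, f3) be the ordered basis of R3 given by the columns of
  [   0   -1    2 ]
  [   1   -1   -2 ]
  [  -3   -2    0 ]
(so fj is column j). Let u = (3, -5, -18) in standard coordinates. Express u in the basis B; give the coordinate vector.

(4, 3, 3)

Write u = c_1 f1 + ... + c_3 f3 and solve for the c_i.
Solving this 3x3 system gives c = (4, 3, 3).
Check: 4f1 + 3f2 + 3f3 = (3, -5, -18).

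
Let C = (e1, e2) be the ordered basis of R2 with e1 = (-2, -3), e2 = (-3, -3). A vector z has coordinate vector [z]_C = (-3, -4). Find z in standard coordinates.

(18, 21)

z = M [z]_C, where M has columns e1, e2.
Carrying out the matrix-vector product, z = (18, 21).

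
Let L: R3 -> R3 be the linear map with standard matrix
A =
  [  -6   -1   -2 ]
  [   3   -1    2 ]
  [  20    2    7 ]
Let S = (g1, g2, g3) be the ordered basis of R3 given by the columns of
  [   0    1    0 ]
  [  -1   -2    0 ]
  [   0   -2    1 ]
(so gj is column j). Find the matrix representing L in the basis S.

[[-3, -1, 2], [1, 0, -2], [0, 2, 3]]

Let P have columns g1, ..., g3. Then [L]_S = P^(-1) A P.
Here det P = 1, so P^(-1) is integer; computing A P first and then P^(-1)(A P) gives [[-3, -1, 2], [1, 0, -2], [0, 2, 3]].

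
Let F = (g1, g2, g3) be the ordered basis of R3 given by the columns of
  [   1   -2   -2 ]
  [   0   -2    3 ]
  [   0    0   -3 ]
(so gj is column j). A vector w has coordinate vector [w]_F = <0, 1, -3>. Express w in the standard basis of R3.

<4, -11, 9>

The coordinates say w = 0·g1 + g2 - 3g3; adding the scaled basis vectors gives <4, -11, 9>.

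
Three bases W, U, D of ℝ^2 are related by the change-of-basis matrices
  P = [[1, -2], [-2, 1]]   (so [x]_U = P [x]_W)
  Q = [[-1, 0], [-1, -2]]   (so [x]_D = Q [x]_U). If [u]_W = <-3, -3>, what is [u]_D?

First [u]_U = P [u]_W = <3, 3>.
Then [u]_D = Q [u]_U = <-3, -9>.

<-3, -9>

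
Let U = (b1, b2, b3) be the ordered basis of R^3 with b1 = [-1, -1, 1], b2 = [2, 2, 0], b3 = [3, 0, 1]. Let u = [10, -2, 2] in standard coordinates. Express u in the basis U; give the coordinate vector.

[-2, -2, 4]

[u]_U is the unique c with M c = u, where M has columns b1, ..., b3.
Row-reducing the augmented matrix [M | u] gives c = (-2, -2, 4).
Check: -2b1 - 2b2 + 4b3 = [10, -2, 2].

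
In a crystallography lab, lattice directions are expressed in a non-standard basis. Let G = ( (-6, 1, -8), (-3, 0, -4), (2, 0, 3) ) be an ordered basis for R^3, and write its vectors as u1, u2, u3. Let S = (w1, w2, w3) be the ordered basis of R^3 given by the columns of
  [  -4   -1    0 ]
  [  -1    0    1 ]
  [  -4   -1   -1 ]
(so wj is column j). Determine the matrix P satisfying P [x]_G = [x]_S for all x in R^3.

Take x = uj: its G-coordinates are the j-th standard unit vector, so P e_j — column j of P — equals [uj]_S.
u1 = w1 + 2w2 + 2w3, giving column 1 = (1, 2, 2); repeating for each j gives P = [[1, 1, -1], [2, -1, 2], [2, 1, -1]].

[[1, 1, -1], [2, -1, 2], [2, 1, -1]]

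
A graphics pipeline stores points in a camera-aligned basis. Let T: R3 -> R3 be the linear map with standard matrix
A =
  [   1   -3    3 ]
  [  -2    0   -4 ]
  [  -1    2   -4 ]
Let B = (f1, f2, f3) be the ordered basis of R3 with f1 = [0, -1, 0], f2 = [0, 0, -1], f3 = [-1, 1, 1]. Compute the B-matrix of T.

Let P have columns f1, ..., f3. Then [T]_B = P^(-1) A P.
Here det P = -1, so P^(-1) is integer; computing A P first and then P^(-1)(A P) gives [[-3, -1, 3], [-1, -1, 2], [-3, 3, 1]].

[[-3, -1, 3], [-1, -1, 2], [-3, 3, 1]]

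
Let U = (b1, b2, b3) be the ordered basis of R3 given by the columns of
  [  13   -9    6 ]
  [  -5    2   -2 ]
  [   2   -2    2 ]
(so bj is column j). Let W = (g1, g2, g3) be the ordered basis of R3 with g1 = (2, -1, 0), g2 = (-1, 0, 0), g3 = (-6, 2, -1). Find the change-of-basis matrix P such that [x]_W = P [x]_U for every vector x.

Let M have columns bj and N have columns gj. Then for every x, N [x]_W = x = M [x]_U, so P = N^(-1) M.
Since det N = 1, N^(-1) has integer entries; multiplying gives P = [[1, 2, -2], [1, 1, 2], [-2, 2, -2]].

[[1, 2, -2], [1, 1, 2], [-2, 2, -2]]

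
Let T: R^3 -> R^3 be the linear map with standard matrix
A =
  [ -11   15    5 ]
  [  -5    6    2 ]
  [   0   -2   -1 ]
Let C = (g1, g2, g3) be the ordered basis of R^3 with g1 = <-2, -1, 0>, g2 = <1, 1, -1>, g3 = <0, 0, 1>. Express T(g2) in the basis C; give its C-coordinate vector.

Compute T(g2) = A g2 = <-1, -1, -1> in standard coordinates.
Then write this in C-coordinates: solve for y in y_1 g1 + ... + y_3 g3 = <-1, -1, -1>.
This gives y = <0, -1, -2>, which is column 2 of [T]_C.

<0, -1, -2>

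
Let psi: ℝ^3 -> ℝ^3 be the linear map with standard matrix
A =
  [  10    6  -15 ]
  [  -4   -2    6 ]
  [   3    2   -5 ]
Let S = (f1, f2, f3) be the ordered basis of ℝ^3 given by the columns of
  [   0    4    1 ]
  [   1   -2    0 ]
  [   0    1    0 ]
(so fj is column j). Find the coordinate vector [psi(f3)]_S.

Column 3 of [psi]_S is the S-coordinate vector of psi(f3).
In standard coordinates psi(f3) = A f3 = [10, -4, 3].
Converting to S: [10, -4, 3] = 2f1 + 3f2 - 2f3, so the coordinate vector is [2, 3, -2].

[2, 3, -2]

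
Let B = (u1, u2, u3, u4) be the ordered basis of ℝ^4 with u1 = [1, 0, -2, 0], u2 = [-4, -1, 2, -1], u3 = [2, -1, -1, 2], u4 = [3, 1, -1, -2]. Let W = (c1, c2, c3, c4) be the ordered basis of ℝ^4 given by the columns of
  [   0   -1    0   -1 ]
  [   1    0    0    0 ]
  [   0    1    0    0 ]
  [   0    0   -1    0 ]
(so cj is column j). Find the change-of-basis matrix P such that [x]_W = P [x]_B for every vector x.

[[0, -1, -1, 1], [-2, 2, -1, -1], [0, 1, -2, 2], [1, 2, -1, -2]]

Column j of P is [uj]_W, since P maps B-coordinates to W-coordinates.
Expressing u1 in W: u1 = 0·c1 - 2c2 + 0·c3 + c4, so column 1 of P is [0, -2, 0, 1].
Doing the same for each uj gives P = [[0, -1, -1, 1], [-2, 2, -1, -1], [0, 1, -2, 2], [1, 2, -1, -2]].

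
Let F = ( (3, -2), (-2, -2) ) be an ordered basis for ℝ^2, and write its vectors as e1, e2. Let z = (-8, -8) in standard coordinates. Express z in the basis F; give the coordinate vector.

[z]_F is the unique c with M c = z, where M has columns e1, e2.
System: 3c_1 - 2c_2 = -8, -2c_1 - 2c_2 = -8; solving gives c_1 = 0, c_2 = 4.
Check: 0·e1 + 4e2 = (-8, -8).

(0, 4)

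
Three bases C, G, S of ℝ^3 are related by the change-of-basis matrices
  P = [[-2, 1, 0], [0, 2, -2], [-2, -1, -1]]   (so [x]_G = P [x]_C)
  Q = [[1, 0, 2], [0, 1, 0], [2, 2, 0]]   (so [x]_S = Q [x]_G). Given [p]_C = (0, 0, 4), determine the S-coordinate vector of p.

(-8, -8, -16)

Apply P to get G-coordinates (0, -8, -4), then Q to get S-coordinates.
The result is [p]_S = (-8, -8, -16).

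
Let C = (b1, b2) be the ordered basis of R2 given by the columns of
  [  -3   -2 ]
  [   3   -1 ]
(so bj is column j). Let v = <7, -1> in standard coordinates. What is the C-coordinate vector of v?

<-1, -2>

Write v = c_1 b1 + c_2 b2 and solve for the c_i.
System: -3c_1 - 2c_2 = 7, 3c_1 - c_2 = -1; solving gives c_1 = -1, c_2 = -2.
Check: -b1 - 2b2 = <7, -1>.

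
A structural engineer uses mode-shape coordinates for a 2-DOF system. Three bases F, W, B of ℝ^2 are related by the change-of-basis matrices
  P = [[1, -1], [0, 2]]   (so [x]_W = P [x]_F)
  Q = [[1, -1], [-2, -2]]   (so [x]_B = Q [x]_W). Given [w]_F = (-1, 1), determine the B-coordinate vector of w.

First [w]_W = P [w]_F = (-2, 2).
Then [w]_B = Q [w]_W = (-4, 0).

(-4, 0)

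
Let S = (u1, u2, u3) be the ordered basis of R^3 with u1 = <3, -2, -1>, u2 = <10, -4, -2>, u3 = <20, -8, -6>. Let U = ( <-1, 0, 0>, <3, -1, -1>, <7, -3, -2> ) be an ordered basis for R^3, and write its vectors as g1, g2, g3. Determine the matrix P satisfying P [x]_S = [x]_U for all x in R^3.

Take x = uj: its S-coordinates are the j-th standard unit vector, so P e_j — column j of P — equals [uj]_U.
u1 = g1 - g2 + g3, giving column 1 = <1, -1, 1>; repeating for each j gives P = [[1, -2, 0], [-1, -2, 2], [1, 2, 2]].

[[1, -2, 0], [-1, -2, 2], [1, 2, 2]]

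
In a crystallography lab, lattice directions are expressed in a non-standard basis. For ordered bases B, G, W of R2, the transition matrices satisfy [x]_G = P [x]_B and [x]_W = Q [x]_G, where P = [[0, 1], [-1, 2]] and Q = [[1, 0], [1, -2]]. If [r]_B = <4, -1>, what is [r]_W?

First [r]_G = P [r]_B = <-1, -6>.
Then [r]_W = Q [r]_G = <-1, 11>.

<-1, 11>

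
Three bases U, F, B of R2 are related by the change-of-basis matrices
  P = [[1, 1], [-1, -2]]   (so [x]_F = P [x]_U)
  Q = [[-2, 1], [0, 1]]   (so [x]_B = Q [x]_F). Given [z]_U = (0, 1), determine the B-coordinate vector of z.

(-4, -2)

First [z]_F = P [z]_U = (1, -2).
Then [z]_B = Q [z]_F = (-4, -2).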